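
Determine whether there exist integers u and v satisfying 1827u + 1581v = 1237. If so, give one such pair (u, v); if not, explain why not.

No, no such integers exist.

gcd(1827, 1581) = 3, so every integer of the form 1827u + 1581v is a multiple of 3.
However 1237 leaves remainder 1 on division by 3.
So the equation is unsolvable over ℤ.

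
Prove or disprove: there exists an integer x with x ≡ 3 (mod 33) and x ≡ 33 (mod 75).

gcd(33, 75) = 3. A simultaneous solution exists iff 3 ≡ 33 (mod 3); here 3 mod 3 = 0 = 33 mod 3, so it does.
Put x = 3 + 33t, so we need 33t ≡ 30 (mod 75), equivalently (divide by 3) 11t ≡ 10 (mod 25).
Invert 11 mod 25 by the Euclidean algorithm: 25 = 2·11 + 3, 11 = 3·3 + 2, 3 = 1·2 + 1, 2 = 2·1 + 0; back-substituting, 1 = 3 − 1·2 = 3 − (11 − 3·3) = −11 + 4·3 = −11 + 4·(25 − 2·11) = 4·25 − 9·11. Hence 11·(-9) ≡ 1, so 11⁻¹ ≡ -9 ≡ 16 (mod 25).
Multiplying by 16: t ≡ 16·10 = 160 ≡ 10 (mod 25).
Then x = 3 + 33·10 = 333.
Check: 333 mod 33 = 3, 333 mod 75 = 33. ✓

x = 333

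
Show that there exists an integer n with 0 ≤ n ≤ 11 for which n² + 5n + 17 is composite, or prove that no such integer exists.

n = 8

At n = 8: 8² + 5·8 + 17 = 121 = 11·11, which is composite.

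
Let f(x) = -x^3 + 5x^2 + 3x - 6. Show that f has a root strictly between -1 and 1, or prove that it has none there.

f(-1) = -3 and f(1) = 1, which have opposite signs.
Since f is a polynomial it is continuous on [-1, 1].
By the Intermediate Value Theorem, f takes the value 0 somewhere in the open interval.

Such a root exists.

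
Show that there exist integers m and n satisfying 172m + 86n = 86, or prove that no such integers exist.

m = 0, n = 1

Since gcd(172, 86) = 86 and 86 = 86·1, Bézout's identity guarantees a solution.
Dividing through by 86 reduces the equation to 2m + 1n = 1.
The coefficient of n is 1, so setting m = 0 and n = 1 already solves it.
Indeed 172·0 + 86·1 = 0 + 86 = 86.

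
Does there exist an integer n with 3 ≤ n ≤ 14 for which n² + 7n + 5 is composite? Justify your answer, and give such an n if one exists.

At n = 3: 3² + 7·3 + 5 = 35 = 5·7, which is composite.

n = 3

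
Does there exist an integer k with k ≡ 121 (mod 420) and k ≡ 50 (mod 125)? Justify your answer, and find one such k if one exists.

There is no such integer.

Reduce both congruences modulo 5, which divides 420 and 125: they say k ≡ 121 (mod 5) and k ≡ 50 (mod 5).
However 121 ≡ 1 and 50 ≡ 0 (mod 5), and 1 ≠ 0.
So no integer satisfies both congruences.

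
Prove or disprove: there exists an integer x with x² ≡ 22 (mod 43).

There is no such integer.

Apply Euler's criterion with the prime 43: 22 is a quadratic residue iff 22^21 ≡ 1 (mod 43), and a non-residue iff it is ≡ −1.
Squaring successively (mod 43): 22^2 = 484 ≡ 11; 22^4 ≡ 11² = 121 ≡ 35; 22^8 ≡ 35² = 1225 ≡ 21; 22^16 ≡ 21² = 441 ≡ 11.
Since 21 = 16 + 4 + 1, 22^21 ≡ 11 · 35 · 22; multiplying out mod 43: 11·35 = 385 ≡ 41, then 41·22 = 902 ≡ 42. Thus 22^21 ≡ 42 ≡ −1 (mod 43).
The value −1 means 22 is a non-residue modulo 43, so x² ≡ 22 (mod 43) is impossible.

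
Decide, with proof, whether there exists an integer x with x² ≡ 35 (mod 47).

No such integer exists.

47 is prime, so by Euler's criterion 35 is a square mod 47 iff 35^((47−1)/2) = 35^23 ≡ 1 (mod 47).
Squaring successively (mod 47): 35^2 = 1225 ≡ 3; 35^4 ≡ 3² = 9 ≡ 9; 35^8 ≡ 9² = 81 ≡ 34; 35^16 ≡ 34² = 1156 ≡ 28.
Since 23 = 16 + 4 + 2 + 1, 35^23 ≡ 28 · 9 · 3 · 35; multiplying out mod 47: 28·9 = 252 ≡ 17, then 17·3 = 51 ≡ 4, then 4·35 = 140 ≡ 46. Thus 35^23 ≡ 46 ≡ −1 (mod 47).
By Euler's criterion 35 is a quadratic non-residue mod 47: no x satisfies x² ≡ 35 (mod 47).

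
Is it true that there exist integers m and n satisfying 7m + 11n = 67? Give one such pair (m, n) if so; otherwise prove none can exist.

m = 8, n = 1

7 and 11 are coprime, so 7m + 11n ranges over all of ℤ.
Euclidean algorithm: 11 = 1·7 + 4, 7 = 1·4 + 3, 4 = 1·3 + 1, 3 = 3·1 + 0.
Unwinding: 1 = 4 − 1·3 = 4 − (7 − 1·4) = −7 + 2·4 = −7 + 2·(11 − 1·7) = 2·11 − 3·7, i.e. 7·(-3) + 11·2 = 1.
Multiplying through by 67: m = (-3)·67 = -201, n = 2·67 = 134 is a solution.
The general solution is m = -201 + 11k, n = 134 − 7k; taking k = 19 gives the smaller pair m = 8, n = 1.
Check: 7·8 + 11·1 = 56 + 11 = 67. ✓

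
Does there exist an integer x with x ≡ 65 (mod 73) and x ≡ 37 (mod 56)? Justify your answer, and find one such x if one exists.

x = 2109

Since 73 and 56 share no common factor, CRT says the pair of congruences has a solution (unique mod 4088).
Write x = 65 + 73t and require 65 + 73t ≡ 37 (mod 56), i.e. 73t ≡ 28 (mod 56).
73 ≡ 17 (mod 56), so this reads 17t ≡ 28 (mod 56). To invert 17 modulo 56: 56 = 3·17 + 5, 17 = 3·5 + 2, 5 = 2·2 + 1, 2 = 2·1 + 0, and unwinding, 1 = 5 − 2·2 = 5 − 2·(17 − 3·5) = −2·17 + 7·5 = −2·17 + 7·(56 − 3·17) = 7·56 − 23·17. Thus 17⁻¹ ≡ -23 ≡ 33 (mod 56).
Multiplying by 33: t ≡ 33·28 = 924 ≡ 28 (mod 56).
With t = 28: x = 65 + 73·28 = 2109.
Verify: 2109 = 28·73 + 65 and 2109 = 37·56 + 37. ✓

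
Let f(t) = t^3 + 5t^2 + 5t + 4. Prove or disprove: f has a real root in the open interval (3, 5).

No such root exists.

f(3) = 91 and f(5) = 279, both positive, so a sign-change argument is unavailable; we show f keeps this sign on the whole interval.
Shift to the endpoint 3: with t = 3 + u (0 < u < 2), one computes f(3 + u) = u^3 + 14u^2 + 62u + 91.
All 4 nonzero coefficients of this polynomial in u are positive; hence for u > 0 the value is a sum of positive terms (the constant 91 among them).
Therefore f(t) > 0 throughout (3, 5), and f has no zero there.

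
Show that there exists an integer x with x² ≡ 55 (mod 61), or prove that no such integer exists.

Apply Euler's criterion with the prime 61: 55 is a quadratic residue iff 55^30 ≡ 1 (mod 61), and a non-residue iff it is ≡ −1.
Repeated squaring mod 61: 55^2 = 3025 ≡ 36; 55^4 ≡ 36² = 1296 ≡ 15; 55^8 ≡ 15² = 225 ≡ 42; 55^16 ≡ 42² = 1764 ≡ 56.
Since 30 = 16 + 8 + 4 + 2, 55^30 ≡ 56 · 42 · 15 · 36; multiplying out mod 61: 56·42 = 2352 ≡ 34, then 34·15 = 510 ≡ 22, then 22·36 = 792 ≡ 60. Thus 55^30 ≡ 60 ≡ −1 (mod 61).
The value −1 means 55 is a non-residue modulo 61, so x² ≡ 55 (mod 61) is impossible.

No such integer exists.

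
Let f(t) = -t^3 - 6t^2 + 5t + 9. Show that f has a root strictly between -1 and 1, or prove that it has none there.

f(-1) = -1 and f(1) = 7, which have opposite signs.
Since f is a polynomial it is continuous on [-1, 1].
By the Intermediate Value Theorem f must vanish at some point of (-1, 1).

Such a root exists.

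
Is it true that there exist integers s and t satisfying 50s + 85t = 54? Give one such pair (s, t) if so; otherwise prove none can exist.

gcd(50, 85) = 5, so every integer of the form 50s + 85t is a multiple of 5.
But 54 = 5·10 + 4, so 5 ∤ 54.
Therefore 50s + 85t = 54 has no solution in integers.

No, no such integers exist.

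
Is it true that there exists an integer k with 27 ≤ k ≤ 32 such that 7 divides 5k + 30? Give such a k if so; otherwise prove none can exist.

Scanning upward from k = 27 gives 165, 170, none divisible by 7. At k = 29 we get 5·29 + 30 = 175, and 175 = 7·25.

k = 29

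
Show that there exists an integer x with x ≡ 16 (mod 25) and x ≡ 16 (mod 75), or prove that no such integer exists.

gcd(25, 75) = 25. A simultaneous solution exists iff 16 ≡ 16 (mod 25); here 16 mod 25 = 16 = 16 mod 25, so it does.
In fact x = 16 itself already satisfies 16 mod 75 = 16.
Verify: 16 = 0·25 + 16 and 16 = 0·75 + 16. ✓

x = 16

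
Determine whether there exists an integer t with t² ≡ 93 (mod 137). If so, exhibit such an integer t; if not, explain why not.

t = 40

Take t = 40. Then 40² = 1600 = 11·137 + 93, so 40² ≡ 93 (mod 137).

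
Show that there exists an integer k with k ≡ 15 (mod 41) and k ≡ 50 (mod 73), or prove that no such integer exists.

k = 999

gcd(41, 73) = 1, so the Chinese Remainder Theorem guarantees exactly one residue class mod 2993 satisfying both.
Any solution of the first congruence is k = 15 + 41t; substituting into the second, 41t ≡ 50 − 15 ≡ 35 (mod 73).
To invert 41 modulo 73: 73 = 1·41 + 32, 41 = 1·32 + 9, 32 = 3·9 + 5, 9 = 1·5 + 4, 5 = 1·4 + 1, 4 = 4·1 + 0, and unwinding, 1 = 5 − 1·4 = 5 − (9 − 1·5) = −9 + 2·5 = −9 + 2·(32 − 3·9) = 2·32 − 7·9 = 2·32 − 7·(41 − 1·32) = −7·41 + 9·32 = −7·41 + 9·(73 − 1·41) = 9·73 − 16·41. Thus 41⁻¹ ≡ -16 ≡ 57 (mod 73).
Multiplying by 57: t ≡ 57·35 = 1995 ≡ 24 (mod 73).
With t = 24: k = 15 + 41·24 = 999.
Indeed 999 ≡ 15 (mod 41) and 999 ≡ 50 (mod 73).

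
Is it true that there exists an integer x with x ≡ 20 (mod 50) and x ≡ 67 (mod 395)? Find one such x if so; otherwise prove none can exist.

No such integer exists.

gcd(50, 395) = 5. If x ≡ 20 (mod 50) and x ≡ 67 (mod 395), then x ≡ 20 (mod 5) and x ≡ 67 (mod 5).
But 20 mod 5 = 0 while 67 mod 5 = 2, a contradiction.
Hence the system has no solution.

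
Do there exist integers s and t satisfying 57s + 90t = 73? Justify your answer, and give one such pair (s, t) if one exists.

There are no such integers.

Both 57 and 90 are divisible by gcd(57, 90) = 3, hence so is any combination 57s + 90t.
However 73 leaves remainder 1 on division by 3.
Hence no integers s, t satisfy the equation.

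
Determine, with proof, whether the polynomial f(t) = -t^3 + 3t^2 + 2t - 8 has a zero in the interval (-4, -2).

No.

f(-4) = 96 and f(-2) = 8, both positive, so a sign-change argument is unavailable; we show f keeps this sign on the whole interval.
Substitute t = -2 − u, where 0 < u < 2 on the interval. Expanding, f(-2 − u) = u^3 + 9u^2 + 22u + 8.
The nonzero coefficients here are all positive, so for u > 0 every term is positive (or zero), and the constant term 8 is strictly positive.
Therefore f(t) > 0 throughout (-4, -2), and f has no zero there.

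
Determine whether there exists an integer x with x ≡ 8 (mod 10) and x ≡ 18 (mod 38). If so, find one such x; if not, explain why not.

x = 18

Here gcd(10, 38) = 2, and both 8 and 18 leave remainder 0 mod 2, so the system is consistent.
List candidates x ≡ 8 (mod 10): 8, 18. Modulo 38 these are 8, 18; 18 gives 18 as required.
Verify: 18 = 1·10 + 8 and 18 = 0·38 + 18. ✓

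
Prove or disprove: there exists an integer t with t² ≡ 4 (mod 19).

Take t = 2. Then 2² = 4, and since 0 ≤ 4 < 19 this is already reduced: 2² ≡ 4 (mod 19).

t = 2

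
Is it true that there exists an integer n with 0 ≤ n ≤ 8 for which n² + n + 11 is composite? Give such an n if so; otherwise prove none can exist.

The values for n = 0, 1, …, 8 are 11, 13, 17, 23, 31, 41, 53, 67, 83, and each of these is prime.
So no value in the range makes the expression composite.

There is no such integer n in that range.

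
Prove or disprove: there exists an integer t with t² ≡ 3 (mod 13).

t = 4

Take t = 4. Then 4² = 16 = 1·13 + 3, so 4² ≡ 3 (mod 13).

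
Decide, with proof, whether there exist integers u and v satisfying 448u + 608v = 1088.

u = 16, v = -10

Since gcd(448, 608) = 32 and 1088 = 32·34, Bézout's identity guarantees a solution.
Dividing through by 32 reduces the equation to 14u + 19v = 34.
Run the Euclidean algorithm on 19 and 14: 19 = 1·14 + 5, 14 = 2·5 + 4, 5 = 1·4 + 1, 4 = 4·1 + 0.
Working back up the chain: 1 = 5 − 1·4 = 5 − (14 − 2·5) = −14 + 3·5 = −14 + 3·(19 − 1·14) = 3·19 − 4·14. So 14·(-4) + 19·3 = 1.
Times 34: 14·(-136) + 19·102 = 34, so (-136, 102) solves it.
The general solution is u = -136 + 19k, v = 102 − 14k; taking k = 8 gives the smaller pair u = 16, v = -10.
Indeed 448·16 + 608·(-10) = 7168 − 6080 = 1088.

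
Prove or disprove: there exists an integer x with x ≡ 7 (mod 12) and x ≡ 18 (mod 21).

There is no such integer.

Reduce both congruences modulo 3, which divides 12 and 21: they say x ≡ 7 (mod 3) and x ≡ 18 (mod 3).
These are incompatible: 7 − 18 = -11 is not divisible by 3.
Therefore no such x exists.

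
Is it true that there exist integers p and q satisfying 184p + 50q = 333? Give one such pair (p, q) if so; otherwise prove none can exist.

No such integers exist.

Both 184 and 50 are divisible by gcd(184, 50) = 2, hence so is any combination 184p + 50q.
But 333 = 2·166 + 1, so 2 ∤ 333.
Hence no integers p, q satisfy the equation.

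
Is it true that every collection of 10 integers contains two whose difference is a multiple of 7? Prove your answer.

Yes, this is always true.

Partition the integers by their residue mod 7; there are 7 classes.
With 10 integers and only 7 classes, the pigeonhole principle forces two of them, say a and b, into the same class.
Equal remainders mean a − b ≡ 0 (mod 7), so 7 divides their difference.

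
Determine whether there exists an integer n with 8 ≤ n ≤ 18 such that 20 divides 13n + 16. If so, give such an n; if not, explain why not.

n = 8 works, since 13·8 + 16 = 120 = 6·20.

n = 8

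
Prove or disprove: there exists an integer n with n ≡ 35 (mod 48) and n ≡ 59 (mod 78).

n = 371

Here gcd(48, 78) = 6, and both 35 and 59 leave remainder 5 mod 6, so the system is consistent.
List candidates n ≡ 35 (mod 48): 35, 83, 131, 179, 227, 275, 323, 371. Modulo 78 these are 35, 5, 53, 23, 71, 41, 11, 59; 371 gives 59 as required.
Check: 371 mod 48 = 35, 371 mod 78 = 59. ✓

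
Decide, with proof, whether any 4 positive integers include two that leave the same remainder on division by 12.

Try 4 consecutive integers, 31, 32, 33, 34. Their remainders mod 12 are 7, 8, 9, 10 — pairwise different, as any 4 ≤ 12 consecutive integers have distinct residues.
Hence this collection has no pair with equal remainders mod 12, disproving the claim.

No, the set {31, 32, 33, 34} is a counterexample.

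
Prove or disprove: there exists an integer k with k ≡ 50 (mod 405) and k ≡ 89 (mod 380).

No such integer exists.

Reduce both congruences modulo 5, which divides 405 and 380: they say k ≡ 50 (mod 5) and k ≡ 89 (mod 5).
However 50 ≡ 0 and 89 ≡ 4 (mod 5), and 0 ≠ 4.
So no integer satisfies both congruences.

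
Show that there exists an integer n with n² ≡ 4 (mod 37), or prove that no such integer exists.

Take n = 35. Then 35² = 1225 = 33·37 + 4, so 35² ≡ 4 (mod 37).

n = 35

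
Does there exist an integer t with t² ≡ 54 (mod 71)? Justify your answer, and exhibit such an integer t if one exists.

Take t = 14. Then 14² = 196 = 2·71 + 54, so 14² ≡ 54 (mod 71).

t = 14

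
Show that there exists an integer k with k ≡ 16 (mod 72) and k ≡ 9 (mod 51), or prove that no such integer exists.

No, no such integer exists.

gcd(72, 51) = 3. If k ≡ 16 (mod 72) and k ≡ 9 (mod 51), then k ≡ 16 (mod 3) and k ≡ 9 (mod 3).
But 16 mod 3 = 1 while 9 mod 3 = 0, a contradiction.
So no integer satisfies both congruences.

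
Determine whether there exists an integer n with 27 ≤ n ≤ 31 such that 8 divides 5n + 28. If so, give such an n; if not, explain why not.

At n = 27 the value 163 is not a multiple of 8. Try n = 28: 5·28 + 28 = 168 = 21·8, which is divisible by 8.

n = 28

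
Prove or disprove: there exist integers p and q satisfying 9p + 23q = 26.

9 and 23 are coprime, so 9p + 23q ranges over all of ℤ.
Dividing repeatedly: 23 = 2·9 + 5, 9 = 1·5 + 4, 5 = 1·4 + 1, 4 = 4·1 + 0.
Working back up the chain: 1 = 5 − 1·4 = 5 − (9 − 1·5) = −9 + 2·5 = −9 + 2·(23 − 2·9) = 2·23 − 5·9. So 9·(-5) + 23·2 = 1.
Times 26: 9·(-130) + 23·52 = 26, so (-130, 52) solves it.
Adding 6·23 to p and subtracting 6·9 from q gives the tidier solution (8, -2).
Indeed 9·8 + 23·(-2) = 72 − 46 = 26.

p = 8, q = -2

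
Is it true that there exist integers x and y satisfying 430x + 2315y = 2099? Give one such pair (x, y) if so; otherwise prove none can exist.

No such integers exist.

gcd(430, 2315) = 5, so every integer of the form 430x + 2315y is a multiple of 5.
However 2099 leaves remainder 4 on division by 5.
Therefore 430x + 2315y = 2099 has no solution in integers.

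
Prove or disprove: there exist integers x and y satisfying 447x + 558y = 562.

There are no such integers.

gcd(447, 558) = 3, so every integer of the form 447x + 558y is a multiple of 3.
However 562 leaves remainder 1 on division by 3.
Hence no integers x, y satisfy the equation.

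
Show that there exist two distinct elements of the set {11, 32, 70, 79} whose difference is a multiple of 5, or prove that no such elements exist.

No such pair exists.

Two integers differ by a multiple of 5 exactly when they have the same residue mod 5. The residues are 11↦1, 32↦2, 70↦0, 79↦4.
All 4 residues are distinct, so no two elements differ by a multiple of 5.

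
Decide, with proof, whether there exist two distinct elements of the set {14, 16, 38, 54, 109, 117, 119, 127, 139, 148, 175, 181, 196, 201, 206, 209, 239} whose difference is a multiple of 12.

14 and 38 are such a pair.

Both 14 and 38 leave remainder 2 on division by 12; their difference 24 = 2·12 is a multiple of 12.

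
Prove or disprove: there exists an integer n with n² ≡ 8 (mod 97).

n = 69

Take n = 69. Then 69² = 4761 = 49·97 + 8, so 69² ≡ 8 (mod 97).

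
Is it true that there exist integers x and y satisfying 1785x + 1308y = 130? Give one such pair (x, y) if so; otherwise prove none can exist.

No, no such integers exist.

Both 1785 and 1308 are divisible by gcd(1785, 1308) = 3, hence so is any combination 1785x + 1308y.
But 130 is not a multiple of 3 (it leaves remainder 1).
So the equation is unsolvable over ℤ.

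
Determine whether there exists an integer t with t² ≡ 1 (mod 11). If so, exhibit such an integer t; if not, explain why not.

t = 10

t = 10 works: 10² = 100, and 100 − 1 = 99 = 9·11.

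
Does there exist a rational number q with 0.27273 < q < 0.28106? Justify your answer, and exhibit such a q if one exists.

q = 5/18

Scale by 18: the interval becomes (4.90914, 5.05908), which contains the integer 5.
Dividing back, 0.27273 < 5/18 < 0.28106, and 5/18 is rational.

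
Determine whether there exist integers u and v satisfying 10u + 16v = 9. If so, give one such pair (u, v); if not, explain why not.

gcd(10, 16) = 2, so every integer of the form 10u + 16v is a multiple of 2.
But 9 = 2·4 + 1, so 2 ∤ 9.
So the equation is unsolvable over ℤ.

No such integers exist.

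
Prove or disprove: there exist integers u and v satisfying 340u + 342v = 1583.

Both 340 and 342 are divisible by gcd(340, 342) = 2, hence so is any combination 340u + 342v.
But 1583 is not a multiple of 2 (it leaves remainder 1).
So the equation is unsolvable over ℤ.

There are no such integers.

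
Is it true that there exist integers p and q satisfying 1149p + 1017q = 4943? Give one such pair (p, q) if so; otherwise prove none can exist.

Both 1149 and 1017 are divisible by gcd(1149, 1017) = 3, hence so is any combination 1149p + 1017q.
However 4943 leaves remainder 2 on division by 3.
Hence no integers p, q satisfy the equation.

No, no such integers exist.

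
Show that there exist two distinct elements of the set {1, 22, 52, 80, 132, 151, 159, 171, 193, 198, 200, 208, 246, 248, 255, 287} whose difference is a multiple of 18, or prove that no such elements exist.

Residues mod 18: 1↦1, 22↦4, 52↦16, 80↦8, 132↦6, 151↦7, 159↦15, 171↦9, 193↦13, 198↦0, 200↦2, 208↦10, 246↦12, 248↦14, 255↦3, 287↦17.
These 16 residues are pairwise different, hence no difference of two elements is divisible by 18.

No, no such pair exists.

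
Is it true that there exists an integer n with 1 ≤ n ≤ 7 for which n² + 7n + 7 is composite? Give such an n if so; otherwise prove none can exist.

At n = 2: 2² + 7·2 + 7 = 25 = 5·5, which is composite.

n = 2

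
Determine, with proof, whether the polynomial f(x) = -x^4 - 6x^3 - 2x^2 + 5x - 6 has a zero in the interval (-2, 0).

f(-2) = 8 and f(0) = -6, which have opposite signs.
Since f is a polynomial it is continuous on [-2, 0].
By the Intermediate Value Theorem f must vanish at some point of (-2, 0).

Such a root exists.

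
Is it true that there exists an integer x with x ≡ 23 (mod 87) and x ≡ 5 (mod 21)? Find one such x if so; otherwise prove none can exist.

Here gcd(87, 21) = 3, and both 23 and 5 leave remainder 2 mod 3, so the system is consistent.
The integers ≡ 23 (mod 87) are 23, 110, …; their remainders mod 21 are 2, 5, so x = 110 is the first that is ≡ 5 (mod 21).
Indeed 110 ≡ 23 (mod 87) and 110 ≡ 5 (mod 21).

x = 110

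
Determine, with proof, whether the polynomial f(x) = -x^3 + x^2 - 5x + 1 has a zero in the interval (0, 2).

Such a root exists.

f(0) = 1 and f(2) = -13, which have opposite signs.
f is continuous everywhere (it is a polynomial), in particular on [0, 2].
By the Intermediate Value Theorem f must vanish at some point of (0, 2).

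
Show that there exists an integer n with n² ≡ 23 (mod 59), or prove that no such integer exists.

No such integer exists.

59 is prime, so by Euler's criterion 23 is a square mod 59 iff 23^((59−1)/2) = 23^29 ≡ 1 (mod 59).
Squaring successively (mod 59): 23^2 = 529 ≡ 57; 23^4 ≡ 57² = 3249 ≡ 4; 23^8 ≡ 4² = 16 ≡ 16; 23^16 ≡ 16² = 256 ≡ 20.
Since 29 = 16 + 8 + 4 + 1, 23^29 ≡ 20 · 16 · 4 · 23; multiplying out mod 59: 20·16 = 320 ≡ 25, then 25·4 = 100 ≡ 41, then 41·23 = 943 ≡ 58. Thus 23^29 ≡ 58 ≡ −1 (mod 59).
The value −1 means 23 is a non-residue modulo 59, so n² ≡ 23 (mod 59) is impossible.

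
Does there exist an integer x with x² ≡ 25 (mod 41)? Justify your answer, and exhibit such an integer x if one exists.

Take x = 5. Then 5² = 25, and since 0 ≤ 25 < 41 this is already reduced: 5² ≡ 25 (mod 41).

x = 5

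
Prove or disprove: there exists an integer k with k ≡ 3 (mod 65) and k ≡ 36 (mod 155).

There is no such integer.

Reduce both congruences modulo 5, which divides 65 and 155: they say k ≡ 3 (mod 5) and k ≡ 36 (mod 5).
These are incompatible: 3 − 36 = -33 is not divisible by 5.
So no integer satisfies both congruences.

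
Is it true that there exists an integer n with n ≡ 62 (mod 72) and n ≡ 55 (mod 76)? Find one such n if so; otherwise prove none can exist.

No, no such integer exists.

Reduce both congruences modulo 4, which divides 72 and 76: they say n ≡ 62 (mod 4) and n ≡ 55 (mod 4).
But 62 mod 4 = 2 while 55 mod 4 = 3, a contradiction.
So no integer satisfies both congruences.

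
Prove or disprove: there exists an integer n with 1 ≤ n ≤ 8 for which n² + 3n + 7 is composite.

At n = 3: 3² + 3·3 + 7 = 25 = 5·5, which is composite.

n = 3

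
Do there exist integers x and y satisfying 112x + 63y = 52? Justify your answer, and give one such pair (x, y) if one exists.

There are no such integers.

Any value of 112x + 63y is a multiple of gcd(112, 63) = 7.
But 52 is not a multiple of 7 (it leaves remainder 3).
Hence no integers x, y satisfy the equation.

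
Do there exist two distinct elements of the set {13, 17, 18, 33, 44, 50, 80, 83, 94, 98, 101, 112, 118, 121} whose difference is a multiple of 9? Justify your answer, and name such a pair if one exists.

Both 13 and 94 leave remainder 4 on division by 9; their difference 81 = 9·9 is a multiple of 9.

13 and 94 are such a pair.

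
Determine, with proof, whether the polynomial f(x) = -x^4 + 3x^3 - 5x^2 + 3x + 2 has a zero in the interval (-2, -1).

The endpoint values f(-2) = -64 and f(-1) = -10 are both negative. Claim: f(x) < 0 for every x in (-2, -1).
Shift to the endpoint -1: with x = -1 − u (0 < u < 1), one computes f(-1 − u) = -u^4 - 7u^3 - 20u^2 - 26u - 10.
All 5 nonzero coefficients of this polynomial in u are negative; hence for u > 0 the value is a sum of negative terms (the constant -10 among them).
Therefore f(x) < 0 throughout (-2, -1), and f has no zero there.

No.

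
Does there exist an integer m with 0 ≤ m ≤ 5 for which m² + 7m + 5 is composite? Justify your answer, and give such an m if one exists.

At m = 5: 5² + 7·5 + 5 = 65 = 5·13, which is composite.

m = 5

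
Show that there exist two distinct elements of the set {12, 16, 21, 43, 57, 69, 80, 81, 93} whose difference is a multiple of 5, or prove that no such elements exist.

12 mod 5 = 2 and 57 mod 5 = 2, so 57 − 12 = 45 = 9·5.

Yes: 12 and 57.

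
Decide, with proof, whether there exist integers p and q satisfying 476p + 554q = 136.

Since gcd(476, 554) = 2 and 136 = 2·68, Bézout's identity guarantees a solution.
Dividing through by 2 reduces the equation to 238p + 277q = 68.
Dividing repeatedly: 277 = 1·238 + 39, 238 = 6·39 + 4, 39 = 9·4 + 3, 4 = 1·3 + 1, 3 = 3·1 + 0.
Back-substituting, 1 = 4 − 1·3 = 4 − (39 − 9·4) = −39 + 10·4 = −39 + 10·(238 − 6·39) = 10·238 − 61·39 = 10·238 − 61·(277 − 1·238) = −61·277 + 71·238; that is, 238·71 + 277·(-61) = 1.
Times 68: 238·4828 + 277·(-4148) = 68, so (4828, -4148) solves it.
Subtracting 17·277 from p and adding 17·238 to q gives the tidier solution (119, -102).
Indeed 476·119 + 554·(-102) = 56644 − 56508 = 136.

p = 119, q = -102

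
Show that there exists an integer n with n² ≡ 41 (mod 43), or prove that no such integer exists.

Take n = 16. Then 16² = 256 = 5·43 + 41, so 16² ≡ 41 (mod 43).

n = 16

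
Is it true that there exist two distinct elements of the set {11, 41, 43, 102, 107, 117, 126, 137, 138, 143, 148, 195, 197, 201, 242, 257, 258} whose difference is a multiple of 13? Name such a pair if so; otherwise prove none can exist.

Both 11 and 102 leave remainder 11 on division by 13; their difference 91 = 7·13 is a multiple of 13.

11 and 102 are such a pair.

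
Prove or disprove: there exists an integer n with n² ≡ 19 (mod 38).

Take n = 19. Then 19² = 361 = 9·38 + 19, so 19² ≡ 19 (mod 38).

n = 19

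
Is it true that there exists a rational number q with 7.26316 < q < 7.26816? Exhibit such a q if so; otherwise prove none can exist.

q = 109/15

Look for a denominator N such that an integer falls strictly between N·7.26316 and N·7.26816. N = 15 works: 15·7.26316 = 108.94740 < 109 < 109.02240 = 15·7.26816.
So q = 109/15 works: it is a ratio of integers, and dividing 15·7.26316 < 109 < 15·7.26816 through by 15 gives 7.26316 < 109/15 < 7.26816.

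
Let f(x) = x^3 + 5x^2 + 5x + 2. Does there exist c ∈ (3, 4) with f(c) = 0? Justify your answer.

No.

f(3) = 89 and f(4) = 166, both positive, so a sign-change argument is unavailable; we show f keeps this sign on the whole interval.
Shift to the endpoint 3: with x = 3 + u (0 < u < 1), one computes f(3 + u) = u^3 + 14u^2 + 62u + 89.
The nonzero coefficients here are all positive, so for u > 0 every term is positive (or zero), and the constant term 89 is strictly positive.
Therefore f(x) > 0 throughout (3, 4), and f has no zero there.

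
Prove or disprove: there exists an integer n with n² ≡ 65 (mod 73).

n = 49 works: 49² = 2401, and 2401 − 65 = 2336 = 32·73.

n = 49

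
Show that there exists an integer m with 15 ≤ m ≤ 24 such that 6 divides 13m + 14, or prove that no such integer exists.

m = 16

At m = 15 the value 209 is not a multiple of 6. Try m = 16: 13·16 + 14 = 222 = 37·6, which is divisible by 6.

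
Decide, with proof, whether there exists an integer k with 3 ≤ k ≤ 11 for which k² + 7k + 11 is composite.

At k = 9: 9² + 7·9 + 11 = 155 = 5·31, which is composite.

k = 9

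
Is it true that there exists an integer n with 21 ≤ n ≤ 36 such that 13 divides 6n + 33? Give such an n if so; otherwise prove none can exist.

n = 27

n = 27 works, since 6·27 + 33 = 195 = 15·13.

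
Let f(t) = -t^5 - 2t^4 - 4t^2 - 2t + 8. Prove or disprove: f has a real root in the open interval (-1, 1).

f(-1) = 5 and f(1) = -1, which have opposite signs.
As a polynomial, f is continuous on every closed interval.
By the Intermediate Value Theorem f must vanish at some point of (-1, 1).

Yes, f has a root in the interval.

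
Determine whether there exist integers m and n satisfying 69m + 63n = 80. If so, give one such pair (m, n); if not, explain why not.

No such integers exist.

gcd(69, 63) = 3, so every integer of the form 69m + 63n is a multiple of 3.
But 80 is not a multiple of 3 (it leaves remainder 2).
So the equation is unsolvable over ℤ.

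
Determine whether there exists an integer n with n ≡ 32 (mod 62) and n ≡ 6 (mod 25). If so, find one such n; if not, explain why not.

The moduli 62 and 25 are coprime, so by the Chinese Remainder Theorem a unique solution modulo 1550 exists.
Write n = 32 + 62t and require 32 + 62t ≡ 6 (mod 25), i.e. 62t ≡ 24 (mod 25).
62 ≡ 12 (mod 25), so this reads 12t ≡ 24 (mod 25). Invert 12 mod 25 by the Euclidean algorithm: 25 = 2·12 + 1, 12 = 12·1 + 0; back-substituting, 1 = 25 − 2·12. Hence 12·(-2) ≡ 1, so 12⁻¹ ≡ -2 ≡ 23 (mod 25).
Therefore t ≡ 23·24 = 552 ≡ 2 (mod 25).
Taking t = 2 gives n = 32 + 62·2 = 156.
Check: 156 mod 62 = 32, 156 mod 25 = 6. ✓

n = 156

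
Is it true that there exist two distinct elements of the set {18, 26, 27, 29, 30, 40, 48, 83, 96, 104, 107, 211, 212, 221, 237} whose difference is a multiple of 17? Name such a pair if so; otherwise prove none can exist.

Two integers differ by a multiple of 17 exactly when they have the same residue mod 17. The residues are 18↦1, 26↦9, 27↦10, 29↦12, 30↦13, 40↦6, 48↦14, 83↦15, 96↦11, 104↦2, 107↦5, 211↦7, 212↦8, 221↦0, 237↦16.
These 15 residues are pairwise different, hence no difference of two elements is divisible by 17.

There is no such pair.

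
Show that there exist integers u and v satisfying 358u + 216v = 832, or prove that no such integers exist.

Every value of 358u + 216v is a multiple of gcd(358, 216) = 2; since 2 ∣ 832, solutions exist.
Dividing through by 2 reduces the equation to 179u + 108v = 416.
Run the Euclidean algorithm on 179 and 108: 179 = 1·108 + 71, 108 = 1·71 + 37, 71 = 1·37 + 34, 37 = 1·34 + 3, 34 = 11·3 + 1, 3 = 3·1 + 0.
Back-substituting, 1 = 34 − 11·3 = 34 − 11·(37 − 1·34) = −11·37 + 12·34 = −11·37 + 12·(71 − 1·37) = 12·71 − 23·37 = 12·71 − 23·(108 − 1·71) = −23·108 + 35·71 = −23·108 + 35·(179 − 1·108) = 35·179 − 58·108; that is, 179·35 + 108·(-58) = 1.
Scaling by 416 gives the particular solution (u, v) = (14560, -24128).
Subtracting 134·108 from u and adding 134·179 to v gives the tidier solution (88, -142).
Check: 358·88 + 216·(-142) = 31504 − 30672 = 832. ✓

u = 88, v = -142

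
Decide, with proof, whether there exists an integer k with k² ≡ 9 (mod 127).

k = 3

Take k = 3. Then 3² = 9, and since 0 ≤ 9 < 127 this is already reduced: 3² ≡ 9 (mod 127).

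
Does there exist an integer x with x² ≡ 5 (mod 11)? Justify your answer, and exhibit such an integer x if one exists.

x = 4

x = 4 works: 4² = 16, and 16 − 5 = 11 = 1·11.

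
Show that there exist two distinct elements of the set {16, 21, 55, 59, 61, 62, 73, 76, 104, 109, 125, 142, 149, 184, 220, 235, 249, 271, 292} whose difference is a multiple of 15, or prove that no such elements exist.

The pair (16, 61) works.

Both 16 and 61 leave remainder 1 on division by 15; their difference 45 = 3·15 is a multiple of 15.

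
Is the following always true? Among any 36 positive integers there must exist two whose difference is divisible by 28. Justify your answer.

There are exactly 28 possible remainders on division by 28.
With 36 integers and only 28 classes, the pigeonhole principle forces two of them, say a and b, into the same class.
Equal remainders mean a − b ≡ 0 (mod 28), so 28 divides their difference.

True.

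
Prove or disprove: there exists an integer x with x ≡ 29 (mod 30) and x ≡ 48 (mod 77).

The moduli 30 and 77 are coprime, so by the Chinese Remainder Theorem a unique solution modulo 2310 exists.
Any solution of the first congruence is x = 29 + 30t; substituting into the second, 30t ≡ 48 − 29 ≡ 19 (mod 77).
Note 30·18 = 540 ≡ 1 (mod 77) (as 540 − 1 = 7·77), so 30⁻¹ ≡ 18.
Multiplying by 18: t ≡ 18·19 = 342 ≡ 34 (mod 77).
Taking t = 34 gives x = 29 + 30·34 = 1049.
Verify: 1049 = 34·30 + 29 and 1049 = 13·77 + 48. ✓

x = 1049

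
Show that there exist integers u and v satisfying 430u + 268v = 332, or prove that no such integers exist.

Since gcd(430, 268) = 2 and 332 = 2·166, Bézout's identity guarantees a solution.
Dividing through by 2 reduces the equation to 215u + 134v = 166.
Euclidean algorithm: 215 = 1·134 + 81, 134 = 1·81 + 53, 81 = 1·53 + 28, 53 = 1·28 + 25, 28 = 1·25 + 3, 25 = 8·3 + 1, 3 = 3·1 + 0.
Working back up the chain: 1 = 25 − 8·3 = 25 − 8·(28 − 1·25) = −8·28 + 9·25 = −8·28 + 9·(53 − 1·28) = 9·53 − 17·28 = 9·53 − 17·(81 − 1·53) = −17·81 + 26·53 = −17·81 + 26·(134 − 1·81) = 26·134 − 43·81 = 26·134 − 43·(215 − 1·134) = −43·215 + 69·134. So 215·(-43) + 134·69 = 1.
Times 166: 215·(-7138) + 134·11454 = 166, so (-7138, 11454) solves it.
Shifting by a multiple of (134, −215) keeps it a solution: u = -7138 + 54·134 = 98, v = 11454 − 54·215 = -156.
Indeed 430·98 + 268·(-156) = 42140 − 41808 = 332.

u = 98, v = -156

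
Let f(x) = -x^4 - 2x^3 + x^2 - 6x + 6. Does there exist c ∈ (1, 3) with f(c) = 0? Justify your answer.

No such root exists.

f(1) = -2 and f(3) = -138, both negative, so a sign-change argument is unavailable; we show f keeps this sign on the whole interval.
Substitute x = 1 + u, where 0 < u < 2 on the interval. Expanding, f(1 + u) = -u^4 - 6u^3 - 11u^2 - 14u - 2.
All 5 nonzero coefficients of this polynomial in u are negative; hence for u > 0 the value is a sum of negative terms (the constant -2 among them).
Therefore f(x) < 0 throughout (1, 3), and f has no zero there.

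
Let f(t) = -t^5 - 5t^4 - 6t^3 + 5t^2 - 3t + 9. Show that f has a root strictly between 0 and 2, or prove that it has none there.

f(0) = 9 and f(2) = -137, which have opposite signs.
f is continuous everywhere (it is a polynomial), in particular on [0, 2].
By the Intermediate Value Theorem, f takes the value 0 somewhere in the open interval.

Such a root exists.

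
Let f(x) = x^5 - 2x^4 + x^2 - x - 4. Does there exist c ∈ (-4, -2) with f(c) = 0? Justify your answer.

The endpoint values f(-4) = -1520 and f(-2) = -62 are both negative. Claim: f(x) < 0 for every x in (-4, -2).
Shift to the endpoint -2: with x = -2 − u (0 < u < 2), one computes f(-2 − u) = -u^5 - 12u^4 - 56u^3 - 127u^2 - 139u - 62.
The nonzero coefficients here are all negative, so for u > 0 every term is negative (or zero), and the constant term -62 is strictly negative.
Therefore f(x) < 0 throughout (-4, -2), and f has no zero there.

No.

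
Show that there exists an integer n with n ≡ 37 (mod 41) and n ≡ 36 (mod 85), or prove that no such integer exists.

Since 41 and 85 share no common factor, CRT says the pair of congruences has a solution (unique mod 3485).
Write n = 37 + 41t and require 37 + 41t ≡ 36 (mod 85), i.e. 41t ≡ 84 (mod 85).
Note 41·56 = 2296 ≡ 1 (mod 85) (as 2296 − 1 = 27·85), so 41⁻¹ ≡ 56.
Multiplying by 56: t ≡ 56·84 = 4704 ≡ 29 (mod 85).
Taking t = 29 gives n = 37 + 41·29 = 1226.
Indeed 1226 ≡ 37 (mod 41) and 1226 ≡ 36 (mod 85).

n = 1226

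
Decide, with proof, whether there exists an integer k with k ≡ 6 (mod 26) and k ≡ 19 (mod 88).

Both moduli are multiples of 2 = gcd(26, 88), so any solution would satisfy k ≡ 6 and k ≡ 19 modulo 2 simultaneously.
These are incompatible: 6 − 19 = -13 is not divisible by 2.
So no integer satisfies both congruences.

There is no such integer.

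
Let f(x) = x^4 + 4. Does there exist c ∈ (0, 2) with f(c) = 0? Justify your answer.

No.

f(0) = 4 and f(2) = 20, both positive, so a sign-change argument is unavailable; we show f keeps this sign on the whole interval.
The nonzero coefficients of f are all positive, so for x > 0 every term of f(x) is positive (the constant term 4 strictly so).
Therefore f(x) > 0 throughout (0, 2), and f has no zero there.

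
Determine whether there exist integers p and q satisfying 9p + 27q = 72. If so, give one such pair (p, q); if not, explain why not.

p = 2, q = 2

Since gcd(9, 27) = 9 and 72 = 9·8, Bézout's identity guarantees a solution.
Dividing through by 9 reduces the equation to 1p + 3q = 8.
The coefficient of p is 1, so setting q = 0 and p = 8 already solves it.
Subtracting 2·3 from p and adding 2·1 to q gives the tidier solution (2, 2).
Indeed 9·2 + 27·2 = 18 + 54 = 72.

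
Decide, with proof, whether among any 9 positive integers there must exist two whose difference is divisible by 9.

No; for instance {16, 17, 18, 19, 20, 21, 22, 23, 24} is a counterexample.

Try 9 consecutive integers, 16, 17, …, 24. Their remainders mod 9 are 7, 8, 0, 1, 2, 3, 4, 5, 6 — pairwise different, as any 9 ≤ 9 consecutive integers have distinct residues.
No two share a residue, so no pair has difference divisible by 9; the claim fails for this set.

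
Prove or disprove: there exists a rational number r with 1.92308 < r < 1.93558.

r = 27/14

Multiplying by 14: 14·1.92308 = 26.92312 and 14·1.93558 = 27.09812, so the integer 27 lies strictly between them.
So r = 27/14 works: it is a ratio of integers, and dividing 14·1.92308 < 27 < 14·1.93558 through by 14 gives 1.92308 < 27/14 < 1.93558.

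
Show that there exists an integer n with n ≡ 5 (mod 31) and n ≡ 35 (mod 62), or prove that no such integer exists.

Both moduli are multiples of 31 = gcd(31, 62), so any solution would satisfy n ≡ 5 and n ≡ 35 modulo 31 simultaneously.
These are incompatible: 5 − 35 = -30 is not divisible by 31.
So no integer satisfies both congruences.

No such integer exists.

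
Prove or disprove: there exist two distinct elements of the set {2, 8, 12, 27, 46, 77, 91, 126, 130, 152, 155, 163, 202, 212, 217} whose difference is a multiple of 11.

2 mod 11 = 2 and 46 mod 11 = 2, so 46 − 2 = 44 = 4·11.

Yes: 2 and 46.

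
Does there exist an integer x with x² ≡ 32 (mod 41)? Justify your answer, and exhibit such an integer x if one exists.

x = 27 works: 27² = 729, and 729 − 32 = 697 = 17·41.

x = 27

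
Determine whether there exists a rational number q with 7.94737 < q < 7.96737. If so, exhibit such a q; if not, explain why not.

q = 159/20

Scale by 20: the interval becomes (158.94740, 159.34740), which contains the integer 159.
Dividing back, 7.94737 < 159/20 < 7.96737, and 159/20 is rational.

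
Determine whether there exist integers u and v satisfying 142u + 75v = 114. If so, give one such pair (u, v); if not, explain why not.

142 and 75 are coprime, so 142u + 75v ranges over all of ℤ.
Euclidean algorithm: 142 = 1·75 + 67, 75 = 1·67 + 8, 67 = 8·8 + 3, 8 = 2·3 + 2, 3 = 1·2 + 1, 2 = 2·1 + 0.
Unwinding: 1 = 3 − 1·2 = 3 − (8 − 2·3) = −8 + 3·3 = −8 + 3·(67 − 8·8) = 3·67 − 25·8 = 3·67 − 25·(75 − 1·67) = −25·75 + 28·67 = −25·75 + 28·(142 − 1·75) = 28·142 − 53·75, i.e. 142·28 + 75·(-53) = 1.
Scaling by 114 gives the particular solution (u, v) = (3192, -6042).
The general solution is u = 3192 + 75k, v = -6042 − 142k; taking k = -42 gives the smaller pair u = 42, v = -78.
Check: 142·42 + 75·(-78) = 5964 − 5850 = 114. ✓

u = 42, v = -78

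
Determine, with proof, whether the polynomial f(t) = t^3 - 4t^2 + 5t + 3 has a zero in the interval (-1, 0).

Such a root exists.

f(-1) = -7 and f(0) = 3, which have opposite signs.
As a polynomial, f is continuous on every closed interval.
By the Intermediate Value Theorem, f takes the value 0 somewhere in the open interval.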